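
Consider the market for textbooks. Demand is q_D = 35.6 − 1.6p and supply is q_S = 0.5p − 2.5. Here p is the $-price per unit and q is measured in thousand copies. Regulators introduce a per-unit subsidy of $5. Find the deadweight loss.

In inverse form: demand p = 22.25 − 0.625q, supply p = 5 + 2q.
Competitive equilibrium: 22.25 − 0.625q = 5 + 2q → q* = 6.5714, p* = 18.1429.
The subsidy lowers effective supply by 5: p = 0 + 2q.
New quantity: 22.25 − 0.625q = 0 + 2q → q' = 8.4762.
Overproduction Δq = 8.4762 − 6.5714 = 1.9048; wedge = subsidy = 5.
The triangle = ½ × 1.9048 × 5 = $4.76 thousand.

$4.76 thousand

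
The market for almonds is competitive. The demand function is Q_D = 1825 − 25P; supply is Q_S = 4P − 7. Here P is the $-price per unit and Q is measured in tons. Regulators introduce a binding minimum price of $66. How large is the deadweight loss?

$724.57

In inverse form: demand P = 73 − 0.04Q, supply P = 1.75 + 0.25Q.
Competitive equilibrium: 73 − 0.04Q = 1.75 + 0.25Q → Q* = 245.6897, P* = 63.1724.
At the floor P = 66, quantity demanded = (73 − 66)/0.04 = 175.
Sellers' marginal cost at Q' = 175: 1.75 + 0.25·175 = 45.5.
ΔQ = 245.6897 − 175 = 70.6897; wedge = 66 − 45.5 = 20.5.
The triangle = ½ × 70.6897 × 20.5 = $724.57.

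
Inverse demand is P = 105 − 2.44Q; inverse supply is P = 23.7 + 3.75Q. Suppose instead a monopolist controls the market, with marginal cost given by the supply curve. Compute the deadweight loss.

Competitive equilibrium: 105 − 2.44Q = 23.7 + 3.75Q → Q* = 13.1341, P* = 72.9528.
Marginal revenue: MR = 105 − 4.88Q. Set MR = MC: 105 − 4.88Q = 23.7 + 3.75Q → Q_m = 9.4206.
Price P_m = 105 − 2.44·9.4206 = 82.0137; MC(Q_m) = 23.7 + 3.75·9.4206 = 59.0273.
Competitive Q* = 13.1341, so ΔQ = 3.7135; wedge = 82.0137 − 59.0273 = 22.9864.
Deadweight loss = ½ × 3.7135 × 22.9864 = 42.68.

42.68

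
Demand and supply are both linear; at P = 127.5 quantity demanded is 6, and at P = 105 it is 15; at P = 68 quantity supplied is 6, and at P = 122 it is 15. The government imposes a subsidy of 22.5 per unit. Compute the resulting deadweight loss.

29.78

Demand slope = (105 − 127.5)/(15 − 6) = −2.5, so P = 142.5 − 2.5Q.
Supply slope = (122 − 68)/(15 − 6) = 6, so P = 32 + 6Q.
Competitive equilibrium: 142.5 − 2.5Q = 32 + 6Q → Q* = 13, P* = 110.
The subsidy lowers effective supply by 22.5: P = 9.5 + 6Q.
New quantity: 142.5 − 2.5Q = 9.5 + 6Q → Q' = 15.6471.
Overproduction ΔQ = 15.6471 − 13 = 2.6471; wedge = subsidy = 22.5.
The triangle = ½ × 2.6471 × 22.5 = 29.78.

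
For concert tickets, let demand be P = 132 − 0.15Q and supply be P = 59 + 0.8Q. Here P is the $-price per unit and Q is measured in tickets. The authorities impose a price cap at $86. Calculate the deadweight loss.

$882.04

Competitive equilibrium: 132 − 0.15Q = 59 + 0.8Q → Q* = 76.8421, P* = 120.4737.
At the ceiling P = 86, quantity supplied = (86 − 59)/0.8 = 33.75.
Willingness to pay at Q' = 33.75: 132 − 0.15·33.75 = 126.9375.
ΔQ = 76.8421 − 33.75 = 43.0921; wedge = 126.9375 − 86 = 40.9375.
The triangle = ½ × 43.0921 × 40.9375 = $882.04.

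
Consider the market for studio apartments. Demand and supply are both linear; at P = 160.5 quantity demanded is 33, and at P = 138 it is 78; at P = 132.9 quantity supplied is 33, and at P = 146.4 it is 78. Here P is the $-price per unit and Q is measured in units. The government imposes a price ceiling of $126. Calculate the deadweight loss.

$1322.50

Demand slope = (138 − 160.5)/(78 − 33) = −0.5, so P = 177 − 0.5Q.
Supply slope = (146.4 − 132.9)/(78 − 33) = 0.3, so P = 123 + 0.3Q.
Competitive equilibrium: 177 − 0.5Q = 123 + 0.3Q → Q* = 67.5, P* = 143.25.
At the ceiling P = 126, quantity supplied = (126 − 123)/0.3 = 10.
Willingness to pay at Q' = 10: 177 − 0.5·10 = 172.
ΔQ = 67.5 − 10 = 57.5; wedge = 172 − 126 = 46.
DWL = ½ × 57.5 × 46 = $1322.50.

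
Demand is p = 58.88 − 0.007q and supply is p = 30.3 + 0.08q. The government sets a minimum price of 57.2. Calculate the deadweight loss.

Competitive equilibrium: 58.88 − 0.007q = 30.3 + 0.08q → q* = 328.5057, p* = 56.5805.
At the floor p = 57.2, quantity demanded = (58.88 − 57.2)/0.007 = 240.
Sellers' marginal cost at q' = 240: 30.3 + 0.08·240 = 49.5.
Δq = 328.5057 − 240 = 88.5057; wedge = 57.2 − 49.5 = 7.7.
Welfare loss = ½ × 88.5057 × 7.7 = 340.75.

340.75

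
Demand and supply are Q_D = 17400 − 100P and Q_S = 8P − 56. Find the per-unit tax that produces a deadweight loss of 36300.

99

In inverse form: demand P = 174 − 0.01Q, supply P = 7 + 0.125Q.
Competitive equilibrium: 174 − 0.01Q = 7 + 0.125Q → Q* = 1237.037, P* = 161.6296.
A tax t gives ΔQ = t/0.135 and wedge t, so DWL = t²/0.27.
t²/0.27 = 36300 → t² = 9801 → t = 99.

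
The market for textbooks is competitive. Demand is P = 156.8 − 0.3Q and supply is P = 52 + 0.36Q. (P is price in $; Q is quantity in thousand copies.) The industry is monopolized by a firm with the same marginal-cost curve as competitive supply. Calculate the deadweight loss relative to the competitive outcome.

Competitive equilibrium: 156.8 − 0.3Q = 52 + 0.36Q → Q* = 158.7879, P* = 109.1636.
Marginal revenue: MR = 156.8 − 0.6Q. Set MR = MC: 156.8 − 0.6Q = 52 + 0.36Q → Q_m = 109.1667.
Price P_m = 156.8 − 0.3·109.1667 = 124.05; MC(Q_m) = 52 + 0.36·109.1667 = 91.3.
Competitive Q* = 158.7879, so ΔQ = 49.6212; wedge = 124.05 − 91.3 = 32.75.
Deadweight loss = ½ × 49.6212 × 32.75 = $812.55 thousand.

$812.55 thousand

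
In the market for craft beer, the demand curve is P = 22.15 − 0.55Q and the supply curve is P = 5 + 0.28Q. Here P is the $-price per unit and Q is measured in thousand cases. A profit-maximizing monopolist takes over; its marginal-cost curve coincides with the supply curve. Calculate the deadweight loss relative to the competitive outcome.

Competitive equilibrium: 22.15 − 0.55Q = 5 + 0.28Q → Q* = 20.6627, P* = 10.7855.
Marginal revenue: MR = 22.15 − 1.1Q. Set MR = MC: 22.15 − 1.1Q = 5 + 0.28Q → Q_m = 12.4275.
Price P_m = 22.15 − 0.55·12.4275 = 15.3149; MC(Q_m) = 5 + 0.28·12.4275 = 8.4797.
Competitive Q* = 20.6627, so ΔQ = 8.2352; wedge = 15.3149 − 8.4797 = 6.8352.
DWL = ½ × 8.2352 × 6.8352 = $28.14 thousand.

$28.14 thousand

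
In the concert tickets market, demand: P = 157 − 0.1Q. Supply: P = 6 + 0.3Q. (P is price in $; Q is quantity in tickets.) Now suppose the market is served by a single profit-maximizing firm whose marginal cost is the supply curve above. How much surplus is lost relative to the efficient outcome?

$1140.05

Competitive equilibrium: 157 − 0.1Q = 6 + 0.3Q → Q* = 377.5, P* = 119.25.
Marginal revenue: MR = 157 − 0.2Q. Set MR = MC: 157 − 0.2Q = 6 + 0.3Q → Q_m = 302.
Price P_m = 157 − 0.1·302 = 126.8; MC(Q_m) = 6 + 0.3·302 = 96.6.
Competitive Q* = 377.5, so ΔQ = 75.5; wedge = 126.8 − 96.6 = 30.2.
The triangle = ½ × 75.5 × 30.2 = $1140.05.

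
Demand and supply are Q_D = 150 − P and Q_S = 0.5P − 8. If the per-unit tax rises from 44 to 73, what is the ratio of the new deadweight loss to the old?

2.753

In inverse form: demand P = 150 − Q, supply P = 16 + 2Q.
Competitive equilibrium: 150 − Q = 16 + 2Q → Q* = 44.6667, P* = 105.3333.
For a per-unit tax t: ΔQ = t/3, so DWL = ½·t·(t/3) = t²/6.
At t = 44: DWL = 322.667. At t = 73: DWL = 888.167.
Ratio = (73/44)² = 2.753.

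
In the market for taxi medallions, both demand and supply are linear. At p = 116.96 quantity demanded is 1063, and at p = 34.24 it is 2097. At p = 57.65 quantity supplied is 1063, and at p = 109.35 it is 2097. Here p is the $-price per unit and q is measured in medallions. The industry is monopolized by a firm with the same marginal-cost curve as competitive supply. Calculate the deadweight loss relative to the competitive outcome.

$21772.20

Demand slope = (34.24 − 116.96)/(2097 − 1063) = −0.08, so p = 202 − 0.08q.
Supply slope = (109.35 − 57.65)/(2097 − 1063) = 0.05, so p = 4.5 + 0.05q.
Competitive equilibrium: 202 − 0.08q = 4.5 + 0.05q → q* = 1519.2308, p* = 80.4615.
Marginal revenue: MR = 202 − 0.16q. Set MR = MC: 202 − 0.16q = 4.5 + 0.05q → q_m = 940.4762.
Price p_m = 202 − 0.08·940.4762 = 126.7619; MC(q_m) = 4.5 + 0.05·940.4762 = 51.5238.
Competitive q* = 1519.2308, so Δq = 578.7546; wedge = 126.7619 − 51.5238 = 75.2381.
Deadweight loss = ½ × 578.7546 × 75.2381 = $21772.20.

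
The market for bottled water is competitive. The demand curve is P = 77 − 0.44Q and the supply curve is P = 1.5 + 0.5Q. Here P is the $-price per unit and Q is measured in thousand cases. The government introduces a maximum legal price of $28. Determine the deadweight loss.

$350.78 thousand

Competitive equilibrium: 77 − 0.44Q = 1.5 + 0.5Q → Q* = 80.3191, P* = 41.6596.
At the ceiling P = 28, quantity supplied = (28 − 1.5)/0.5 = 53.
Willingness to pay at Q' = 53: 77 − 0.44·53 = 53.68.
ΔQ = 80.3191 − 53 = 27.3191; wedge = 53.68 − 28 = 25.68.
Welfare loss = ½ × 27.3191 × 25.68 = $350.78 thousand.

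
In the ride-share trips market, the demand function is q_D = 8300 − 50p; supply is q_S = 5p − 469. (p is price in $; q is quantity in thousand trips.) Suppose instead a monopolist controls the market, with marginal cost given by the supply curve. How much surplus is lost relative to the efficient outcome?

$82.27 thousand

In inverse form: demand p = 166 − 0.02q, supply p = 93.8 + 0.2q.
Competitive equilibrium: 166 − 0.02q = 93.8 + 0.2q → q* = 328.1818, p* = 159.4364.
Marginal revenue: MR = 166 − 0.04q. Set MR = MC: 166 − 0.04q = 93.8 + 0.2q → q_m = 300.8333.
Price p_m = 166 − 0.02·300.8333 = 159.9833; MC(q_m) = 93.8 + 0.2·300.8333 = 153.9667.
Competitive q* = 328.1818, so Δq = 27.3485; wedge = 159.9833 − 153.9667 = 6.0166.
Deadweight loss = ½ × 27.3485 × 6.0166 = $82.27 thousand.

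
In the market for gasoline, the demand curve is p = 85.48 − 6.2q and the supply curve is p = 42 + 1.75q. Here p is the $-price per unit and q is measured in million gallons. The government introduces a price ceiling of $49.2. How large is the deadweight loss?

Competitive equilibrium: 85.48 − 6.2q = 42 + 1.75q → q* = 5.4692, p* = 51.5711.
At the ceiling p = 49.2, quantity supplied = (49.2 − 42)/1.75 = 4.1143.
Willingness to pay at q' = 4.1143: 85.48 − 6.2·4.1143 = 59.9713.
Δq = 5.4692 − 4.1143 = 1.3549; wedge = 59.9713 − 49.2 = 10.7713.
Deadweight loss = ½ × 1.3549 × 10.7713 = $7.30 million.

$7.30 million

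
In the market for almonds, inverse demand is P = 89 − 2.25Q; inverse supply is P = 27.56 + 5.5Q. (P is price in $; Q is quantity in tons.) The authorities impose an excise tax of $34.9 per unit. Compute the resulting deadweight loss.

$78.58

Competitive equilibrium: 89 − 2.25Q = 27.56 + 5.5Q → Q* = 7.9277, P* = 71.1626.
With the tax, the buyer price exceeds the seller price by 34.9: (89 − 2.25Q) − (27.56 + 5.5Q) = 34.9 → Q' = 3.4245.
ΔQ = 7.9277 − 3.4245 = 4.5032; the wedge equals the tax, 34.9.
The triangle = ½ × 4.5032 × 34.9 = $78.58.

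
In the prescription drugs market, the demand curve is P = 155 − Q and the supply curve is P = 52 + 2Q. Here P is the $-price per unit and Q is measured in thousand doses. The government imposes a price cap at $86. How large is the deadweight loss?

$450.67 thousand

Competitive equilibrium: 155 − Q = 52 + 2Q → Q* = 34.3333, P* = 120.6667.
At the ceiling P = 86, quantity supplied = (86 − 52)/2 = 17.
Willingness to pay at Q' = 17: 155 − 1·17 = 138.
ΔQ = 34.3333 − 17 = 17.3333; wedge = 138 − 86 = 52.
Welfare loss = ½ × 17.3333 × 52 = $450.67 thousand.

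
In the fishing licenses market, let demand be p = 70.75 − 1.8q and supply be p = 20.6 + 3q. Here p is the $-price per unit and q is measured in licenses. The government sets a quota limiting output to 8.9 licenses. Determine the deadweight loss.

Competitive equilibrium: 70.75 − 1.8q = 20.6 + 3q → q* = 10.4479, p* = 51.9438.
At q = 8.9: demand price = 70.75 − 1.8·8.9 = 54.73; supply price = 20.6 + 3·8.9 = 47.3.
Δq = 10.4479 − 8.9 = 1.5479; wedge = 54.73 − 47.3 = 7.43.
Welfare loss = ½ × 1.5479 × 7.43 = $5.75.

$5.75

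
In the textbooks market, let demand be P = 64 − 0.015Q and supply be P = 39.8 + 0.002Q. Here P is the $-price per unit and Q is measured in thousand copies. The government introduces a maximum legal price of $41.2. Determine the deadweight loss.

Competitive equilibrium: 64 − 0.015Q = 39.8 + 0.002Q → Q* = 1423.5294, P* = 42.6471.
At the ceiling P = 41.2, quantity supplied = (41.2 − 39.8)/0.002 = 700.
Willingness to pay at Q' = 700: 64 − 0.015·700 = 53.5.
ΔQ = 1423.5294 − 700 = 723.5294; wedge = 53.5 − 41.2 = 12.3.
The triangle = ½ × 723.5294 × 12.3 = $4449.71 thousand.

$4449.71 thousand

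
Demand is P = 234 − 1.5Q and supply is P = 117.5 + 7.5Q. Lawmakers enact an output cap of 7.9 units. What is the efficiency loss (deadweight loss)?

114.51

Competitive equilibrium: 234 − 1.5Q = 117.5 + 7.5Q → Q* = 12.9444, P* = 214.5833.
At Q = 7.9: demand price = 234 − 1.5·7.9 = 222.15; supply price = 117.5 + 7.5·7.9 = 176.75.
ΔQ = 12.9444 − 7.9 = 5.0444; wedge = 222.15 − 176.75 = 45.4.
The triangle = ½ × 5.0444 × 45.4 = 114.51.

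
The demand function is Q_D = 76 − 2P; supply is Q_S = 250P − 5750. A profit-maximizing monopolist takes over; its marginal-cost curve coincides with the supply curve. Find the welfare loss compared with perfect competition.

In inverse form: demand P = 38 − 0.5Q, supply P = 23 + 0.004Q.
Competitive equilibrium: 38 − 0.5Q = 23 + 0.004Q → Q* = 29.7619, P* = 23.119.
Marginal revenue: MR = 38 − Q. Set MR = MC: 38 − Q = 23 + 0.004Q → Q_m = 14.9402.
Price P_m = 38 − 0.5·14.9402 = 30.5299; MC(Q_m) = 23 + 0.004·14.9402 = 23.0598.
Competitive Q* = 29.7619, so ΔQ = 14.8217; wedge = 30.5299 − 23.0598 = 7.4701.
DWL = ½ × 14.8217 × 7.4701 = 55.36.

55.36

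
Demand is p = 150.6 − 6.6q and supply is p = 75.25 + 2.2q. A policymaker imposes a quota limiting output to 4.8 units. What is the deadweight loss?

62.29

Competitive equilibrium: 150.6 − 6.6q = 75.25 + 2.2q → q* = 8.5625, p* = 94.0875.
At q = 4.8: demand price = 150.6 − 6.6·4.8 = 118.92; supply price = 75.25 + 2.2·4.8 = 85.81.
Δq = 8.5625 − 4.8 = 3.7625; wedge = 118.92 − 85.81 = 33.11.
Deadweight loss = ½ × 3.7625 × 33.11 = 62.29.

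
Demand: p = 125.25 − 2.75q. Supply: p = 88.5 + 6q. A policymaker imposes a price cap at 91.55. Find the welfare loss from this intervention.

59.62

Competitive equilibrium: 125.25 − 2.75q = 88.5 + 6q → q* = 4.2, p* = 113.7.
At the ceiling p = 91.55, quantity supplied = (91.55 − 88.5)/6 = 0.50833.
Willingness to pay at q' = 0.50833: 125.25 − 2.75·0.50833 = 123.85209.
Δq = 4.2 − 0.50833 = 3.69167; wedge = 123.85209 − 91.55 = 32.30209.
DWL = ½ × 3.69167 × 32.30209 = 59.62.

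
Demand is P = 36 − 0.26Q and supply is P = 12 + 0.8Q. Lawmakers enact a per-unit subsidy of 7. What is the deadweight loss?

Competitive equilibrium: 36 − 0.26Q = 12 + 0.8Q → Q* = 22.6415, P* = 30.1132.
The subsidy lowers effective supply by 7: P = 5 + 0.8Q.
New quantity: 36 − 0.26Q = 5 + 0.8Q → Q' = 29.2453.
Overproduction ΔQ = 29.2453 − 22.6415 = 6.6038; wedge = subsidy = 7.
Welfare loss = ½ × 6.6038 × 7 = 23.11.

23.11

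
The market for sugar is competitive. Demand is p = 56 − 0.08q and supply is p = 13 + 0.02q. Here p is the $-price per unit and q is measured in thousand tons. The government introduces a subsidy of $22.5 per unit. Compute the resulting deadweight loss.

Competitive equilibrium: 56 − 0.08q = 13 + 0.02q → q* = 430, p* = 21.6.
The subsidy lowers effective supply by 22.5: p = 0.02q − 9.5.
New quantity: 56 − 0.08q = 0.02q − 9.5 → q' = 655.
Overproduction Δq = 655 − 430 = 225; wedge = subsidy = 22.5.
Deadweight loss = ½ × 225 × 22.5 = $2531.25 thousand.

$2531.25 thousand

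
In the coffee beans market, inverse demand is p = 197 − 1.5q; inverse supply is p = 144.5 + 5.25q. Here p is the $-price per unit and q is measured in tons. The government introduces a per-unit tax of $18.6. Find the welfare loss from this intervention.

Competitive equilibrium: 197 − 1.5q = 144.5 + 5.25q → q* = 7.7778, p* = 185.3333.
With the tax, the buyer price exceeds the seller price by 18.6: (197 − 1.5q) − (144.5 + 5.25q) = 18.6 → q' = 5.0222.
Δq = 7.7778 − 5.0222 = 2.7556; the wedge equals the tax, 18.6.
DWL = ½ × 2.7556 × 18.6 = $25.63.

$25.63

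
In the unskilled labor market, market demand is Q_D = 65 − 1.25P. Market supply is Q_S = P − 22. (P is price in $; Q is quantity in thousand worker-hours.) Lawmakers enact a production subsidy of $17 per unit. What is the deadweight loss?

$80.28 thousand

In inverse form: demand P = 52 − 0.8Q, supply P = 22 + Q.
Competitive equilibrium: 52 − 0.8Q = 22 + Q → Q* = 16.6667, P* = 38.6667.
The subsidy lowers effective supply by 17: P = 5 + Q.
New quantity: 52 − 0.8Q = 5 + Q → Q' = 26.1111.
Overproduction ΔQ = 26.1111 − 16.6667 = 9.4444; wedge = subsidy = 17.
The triangle = ½ × 9.4444 × 17 = $80.28 thousand.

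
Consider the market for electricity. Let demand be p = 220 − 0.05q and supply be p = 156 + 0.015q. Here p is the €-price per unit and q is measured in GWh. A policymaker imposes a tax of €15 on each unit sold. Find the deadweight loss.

€1730.77

Competitive equilibrium: 220 − 0.05q = 156 + 0.015q → q* = 984.6154, p* = 170.7692.
With the tax, the buyer price exceeds the seller price by 15: (220 − 0.05q) − (156 + 0.015q) = 15 → q' = 753.8462.
Δq = 984.6154 − 753.8462 = 230.7692; the wedge equals the tax, 15.
DWL = ½ × 230.7692 × 15 = €1730.77.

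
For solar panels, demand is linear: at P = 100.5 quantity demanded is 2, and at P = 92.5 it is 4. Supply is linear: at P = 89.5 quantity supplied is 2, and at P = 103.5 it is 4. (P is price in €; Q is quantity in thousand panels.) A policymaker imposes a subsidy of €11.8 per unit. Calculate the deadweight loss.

Demand slope = (92.5 − 100.5)/(4 − 2) = −4, so P = 108.5 − 4Q.
Supply slope = (103.5 − 89.5)/(4 − 2) = 7, so P = 75.5 + 7Q.
Competitive equilibrium: 108.5 − 4Q = 75.5 + 7Q → Q* = 3, P* = 96.5.
The subsidy lowers effective supply by 11.8: P = 63.7 + 7Q.
New quantity: 108.5 − 4Q = 63.7 + 7Q → Q' = 4.0727.
Overproduction ΔQ = 4.0727 − 3 = 1.0727; wedge = subsidy = 11.8.
DWL = ½ × 1.0727 × 11.8 = €6.33 thousand.

€6.33 thousand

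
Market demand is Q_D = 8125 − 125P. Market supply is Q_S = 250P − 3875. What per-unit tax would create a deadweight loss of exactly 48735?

In inverse form: demand P = 65 − 0.008Q, supply P = 15.5 + 0.004Q.
Competitive equilibrium: 65 − 0.008Q = 15.5 + 0.004Q → Q* = 4125, P* = 32.
A tax t gives ΔQ = t/0.012 and wedge t, so DWL = t²/0.024.
t²/0.024 = 48735 → t² = 1169.64 → t = 34.2.

34.2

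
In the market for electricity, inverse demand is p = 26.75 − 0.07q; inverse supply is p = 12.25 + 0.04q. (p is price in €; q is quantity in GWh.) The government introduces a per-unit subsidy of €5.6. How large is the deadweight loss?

€142.55

Competitive equilibrium: 26.75 − 0.07q = 12.25 + 0.04q → q* = 131.8182, p* = 17.5227.
The subsidy lowers effective supply by 5.6: p = 6.65 + 0.04q.
New quantity: 26.75 − 0.07q = 6.65 + 0.04q → q' = 182.7273.
Overproduction Δq = 182.7273 − 131.8182 = 50.9091; wedge = subsidy = 5.6.
The triangle = ½ × 50.9091 × 5.6 = €142.55.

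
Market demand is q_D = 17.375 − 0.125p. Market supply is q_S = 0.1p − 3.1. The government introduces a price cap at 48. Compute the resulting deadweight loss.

166.41

In inverse form: demand p = 139 − 8q, supply p = 31 + 10q.
Competitive equilibrium: 139 − 8q = 31 + 10q → q* = 6, p* = 91.
At the ceiling p = 48, quantity supplied = (48 − 31)/10 = 1.7.
Willingness to pay at q' = 1.7: 139 − 8·1.7 = 125.4.
Δq = 6 − 1.7 = 4.3; wedge = 125.4 − 48 = 77.4.
The triangle = ½ × 4.3 × 77.4 = 166.41.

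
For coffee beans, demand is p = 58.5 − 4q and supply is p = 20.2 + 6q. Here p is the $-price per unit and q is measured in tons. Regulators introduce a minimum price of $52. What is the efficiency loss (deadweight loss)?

$24.31

Competitive equilibrium: 58.5 − 4q = 20.2 + 6q → q* = 3.83, p* = 43.18.
At the floor p = 52, quantity demanded = (58.5 − 52)/4 = 1.625.
Sellers' marginal cost at q' = 1.625: 20.2 + 6·1.625 = 29.95.
Δq = 3.83 − 1.625 = 2.205; wedge = 52 − 29.95 = 22.05.
Welfare loss = ½ × 2.205 × 22.05 = $24.31.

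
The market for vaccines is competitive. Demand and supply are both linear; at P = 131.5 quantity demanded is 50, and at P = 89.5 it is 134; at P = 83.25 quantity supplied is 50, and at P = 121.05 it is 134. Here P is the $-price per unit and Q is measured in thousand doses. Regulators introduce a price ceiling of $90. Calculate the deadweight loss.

$608.42 thousand

Demand slope = (89.5 − 131.5)/(134 − 50) = −0.5, so P = 156.5 − 0.5Q.
Supply slope = (121.05 − 83.25)/(134 − 50) = 0.45, so P = 60.75 + 0.45Q.
Competitive equilibrium: 156.5 − 0.5Q = 60.75 + 0.45Q → Q* = 100.7895, P* = 106.1053.
At the ceiling P = 90, quantity supplied = (90 − 60.75)/0.45 = 65.
Willingness to pay at Q' = 65: 156.5 − 0.5·65 = 124.
ΔQ = 100.7895 − 65 = 35.7895; wedge = 124 − 90 = 34.
Welfare loss = ½ × 35.7895 × 34 = $608.42 thousand.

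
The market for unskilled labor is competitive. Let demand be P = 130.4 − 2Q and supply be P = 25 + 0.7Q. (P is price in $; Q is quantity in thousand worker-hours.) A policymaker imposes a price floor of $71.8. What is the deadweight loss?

Competitive equilibrium: 130.4 − 2Q = 25 + 0.7Q → Q* = 39.037, P* = 52.3259.
At the floor P = 71.8, quantity demanded = (130.4 − 71.8)/2 = 29.3.
Sellers' marginal cost at Q' = 29.3: 25 + 0.7·29.3 = 45.51.
ΔQ = 39.037 − 29.3 = 9.737; wedge = 71.8 − 45.51 = 26.29.
DWL = ½ × 9.737 × 26.29 = $127.99 thousand.

$127.99 thousand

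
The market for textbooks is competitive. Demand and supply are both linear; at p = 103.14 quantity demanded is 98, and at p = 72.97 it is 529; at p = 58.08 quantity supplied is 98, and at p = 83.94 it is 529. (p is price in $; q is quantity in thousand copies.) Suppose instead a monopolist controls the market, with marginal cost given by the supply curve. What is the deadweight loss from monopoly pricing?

$1574.05 thousand

Demand slope = (72.97 − 103.14)/(529 − 98) = −0.07, so p = 110 − 0.07q.
Supply slope = (83.94 − 58.08)/(529 − 98) = 0.06, so p = 52.2 + 0.06q.
Competitive equilibrium: 110 − 0.07q = 52.2 + 0.06q → q* = 444.6154, p* = 78.8769.
Marginal revenue: MR = 110 − 0.14q. Set MR = MC: 110 − 0.14q = 52.2 + 0.06q → q_m = 289.
Price p_m = 110 − 0.07·289 = 89.77; MC(q_m) = 52.2 + 0.06·289 = 69.54.
Competitive q* = 444.6154, so Δq = 155.6154; wedge = 89.77 − 69.54 = 20.23.
Welfare loss = ½ × 155.6154 × 20.23 = $1574.05 thousand.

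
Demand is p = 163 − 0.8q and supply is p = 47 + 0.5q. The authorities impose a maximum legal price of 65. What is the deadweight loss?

Competitive equilibrium: 163 − 0.8q = 47 + 0.5q → q* = 89.23077, p* = 91.61538.
At the ceiling p = 65, quantity supplied = (65 − 47)/0.5 = 36.
Willingness to pay at q' = 36: 163 − 0.8·36 = 134.2.
Δq = 89.23077 − 36 = 53.23077; wedge = 134.2 − 65 = 69.2.
The triangle = ½ × 53.23077 × 69.2 = 1841.78.

1841.78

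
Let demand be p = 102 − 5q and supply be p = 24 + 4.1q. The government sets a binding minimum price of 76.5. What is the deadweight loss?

54.83

Competitive equilibrium: 102 − 5q = 24 + 4.1q → q* = 8.5714, p* = 59.1429.
At the floor p = 76.5, quantity demanded = (102 − 76.5)/5 = 5.1.
Sellers' marginal cost at q' = 5.1: 24 + 4.1·5.1 = 44.91.
Δq = 8.5714 − 5.1 = 3.4714; wedge = 76.5 − 44.91 = 31.59.
Deadweight loss = ½ × 3.4714 × 31.59 = 54.83.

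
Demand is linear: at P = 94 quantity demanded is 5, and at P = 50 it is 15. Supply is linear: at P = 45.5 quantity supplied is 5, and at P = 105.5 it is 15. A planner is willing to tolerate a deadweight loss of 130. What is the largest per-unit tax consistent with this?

52

Demand slope = (50 − 94)/(15 − 5) = −4.4, so P = 116 − 4.4Q.
Supply slope = (105.5 − 45.5)/(15 − 5) = 6, so P = 15.5 + 6Q.
Competitive equilibrium: 116 − 4.4Q = 15.5 + 6Q → Q* = 9.6635, P* = 73.4808.
A tax t gives ΔQ = t/10.4 and wedge t, so DWL = t²/20.8.
t²/20.8 = 130 → t² = 2704 → t = 52.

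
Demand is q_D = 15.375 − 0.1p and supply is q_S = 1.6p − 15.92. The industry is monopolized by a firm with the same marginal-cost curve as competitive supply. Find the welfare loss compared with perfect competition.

228.76

In inverse form: demand p = 153.75 − 10q, supply p = 9.95 + 0.625q.
Competitive equilibrium: 153.75 − 10q = 9.95 + 0.625q → q* = 13.5341, p* = 18.4088.
Marginal revenue: MR = 153.75 − 20q. Set MR = MC: 153.75 − 20q = 9.95 + 0.625q → q_m = 6.9721.
Price p_m = 153.75 − 10·6.9721 = 84.029; MC(q_m) = 9.95 + 0.625·6.9721 = 14.3076.
Competitive q* = 13.5341, so Δq = 6.562; wedge = 84.029 − 14.3076 = 69.7214.
DWL = ½ × 6.562 × 69.7214 = 228.76.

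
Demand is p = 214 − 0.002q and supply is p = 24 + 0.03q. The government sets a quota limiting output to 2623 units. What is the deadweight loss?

Competitive equilibrium: 214 − 0.002q = 24 + 0.03q → q* = 5937.5, p* = 202.125.
At q = 2623: demand price = 214 − 0.002·2623 = 208.754; supply price = 24 + 0.03·2623 = 102.69.
Δq = 5937.5 − 2623 = 3314.5; wedge = 208.754 − 102.69 = 106.064.
Deadweight loss = ½ × 3314.5 × 106.064 = 175774.564.

175774.564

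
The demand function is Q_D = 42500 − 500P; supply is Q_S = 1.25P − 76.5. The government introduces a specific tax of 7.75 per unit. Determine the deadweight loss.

In inverse form: demand P = 85 − 0.002Q, supply P = 61.2 + 0.8Q.
Competitive equilibrium: 85 − 0.002Q = 61.2 + 0.8Q → Q* = 29.6758, P* = 84.9406.
With the tax, the buyer price exceeds the seller price by 7.75: (85 − 0.002Q) − (61.2 + 0.8Q) = 7.75 → Q' = 20.0125.
ΔQ = 29.6758 − 20.0125 = 9.6633; the wedge equals the tax, 7.75.
DWL = ½ × 9.6633 × 7.75 = 37.45.

37.45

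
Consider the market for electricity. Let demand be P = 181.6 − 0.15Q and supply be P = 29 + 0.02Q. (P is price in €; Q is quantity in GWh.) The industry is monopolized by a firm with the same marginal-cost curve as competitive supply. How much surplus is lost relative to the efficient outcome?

Competitive equilibrium: 181.6 − 0.15Q = 29 + 0.02Q → Q* = 897.64706, P* = 46.95294.
Marginal revenue: MR = 181.6 − 0.3Q. Set MR = MC: 181.6 − 0.3Q = 29 + 0.02Q → Q_m = 476.875.
Price P_m = 181.6 − 0.15·476.875 = 110.06875; MC(Q_m) = 29 + 0.02·476.875 = 38.5375.
Competitive Q* = 897.64706, so ΔQ = 420.77206; wedge = 110.06875 − 38.5375 = 71.53125.
Deadweight loss = ½ × 420.77206 × 71.53125 = €15049.18.

€15049.18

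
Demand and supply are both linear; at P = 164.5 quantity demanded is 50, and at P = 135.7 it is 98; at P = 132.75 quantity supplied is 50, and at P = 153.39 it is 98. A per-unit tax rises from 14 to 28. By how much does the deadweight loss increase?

Demand slope = (135.7 − 164.5)/(98 − 50) = −0.6, so P = 194.5 − 0.6Q.
Supply slope = (153.39 − 132.75)/(98 − 50) = 0.43, so P = 111.25 + 0.43Q.
Competitive equilibrium: 194.5 − 0.6Q = 111.25 + 0.43Q → Q* = 80.8252, P* = 146.0049.
For a per-unit tax t: ΔQ = t/1.03, so DWL = ½·t·(t/1.03) = t²/2.06.
At t = 14: DWL = 95.146. At t = 28: DWL = 380.583.
Increase = 380.583 − 95.146 = 285.44.

285.44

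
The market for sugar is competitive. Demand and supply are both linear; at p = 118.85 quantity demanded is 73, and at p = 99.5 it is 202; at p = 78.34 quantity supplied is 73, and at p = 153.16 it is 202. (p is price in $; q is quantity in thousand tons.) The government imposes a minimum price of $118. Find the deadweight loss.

$906.18 thousand

Demand slope = (99.5 − 118.85)/(202 − 73) = −0.15, so p = 129.8 − 0.15q.
Supply slope = (153.16 − 78.34)/(202 − 73) = 0.58, so p = 36 + 0.58q.
Competitive equilibrium: 129.8 − 0.15q = 36 + 0.58q → q* = 128.4932, p* = 110.526.
At the floor p = 118, quantity demanded = (129.8 − 118)/0.15 = 78.6667.
Sellers' marginal cost at q' = 78.6667: 36 + 0.58·78.6667 = 81.6267.
Δq = 128.4932 − 78.6667 = 49.8265; wedge = 118 − 81.6267 = 36.3733.
Deadweight loss = ½ × 49.8265 × 36.3733 = $906.18 thousand.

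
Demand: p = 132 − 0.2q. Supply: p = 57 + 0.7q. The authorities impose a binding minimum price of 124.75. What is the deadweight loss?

Competitive equilibrium: 132 − 0.2q = 57 + 0.7q → q* = 83.3333, p* = 115.3333.
At the floor p = 124.75, quantity demanded = (132 − 124.75)/0.2 = 36.25.
Sellers' marginal cost at q' = 36.25: 57 + 0.7·36.25 = 82.375.
Δq = 83.3333 − 36.25 = 47.0833; wedge = 124.75 − 82.375 = 42.375.
Deadweight loss = ½ × 47.0833 × 42.375 = 997.58.

997.58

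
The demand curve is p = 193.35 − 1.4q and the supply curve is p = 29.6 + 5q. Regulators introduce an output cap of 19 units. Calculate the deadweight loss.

138.80

Competitive equilibrium: 193.35 − 1.4q = 29.6 + 5q → q* = 25.5859, p* = 157.5297.
At q = 19: demand price = 193.35 − 1.4·19 = 166.75; supply price = 29.6 + 5·19 = 124.6.
Δq = 25.5859 − 19 = 6.5859; wedge = 166.75 − 124.6 = 42.15.
Deadweight loss = ½ × 6.5859 × 42.15 = 138.80.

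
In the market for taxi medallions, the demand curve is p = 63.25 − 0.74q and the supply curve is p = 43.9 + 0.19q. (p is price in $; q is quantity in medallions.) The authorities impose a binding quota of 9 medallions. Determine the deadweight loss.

$64.82

Competitive equilibrium: 63.25 − 0.74q = 43.9 + 0.19q → q* = 20.8065, p* = 47.8532.
At q = 9: demand price = 63.25 − 0.74·9 = 56.59; supply price = 43.9 + 0.19·9 = 45.61.
Δq = 20.8065 − 9 = 11.8065; wedge = 56.59 − 45.61 = 10.98.
Deadweight loss = ½ × 11.8065 × 10.98 = $64.82.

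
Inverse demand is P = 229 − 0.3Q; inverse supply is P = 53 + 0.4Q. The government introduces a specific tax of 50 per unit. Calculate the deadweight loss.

1785.71

Competitive equilibrium: 229 − 0.3Q = 53 + 0.4Q → Q* = 251.42857, P* = 153.57143.
With the tax, the buyer price exceeds the seller price by 50: (229 − 0.3Q) − (53 + 0.4Q) = 50 → Q' = 180.
ΔQ = 251.42857 − 180 = 71.42857; the wedge equals the tax, 50.
DWL = ½ × 71.42857 × 50 = 1785.71.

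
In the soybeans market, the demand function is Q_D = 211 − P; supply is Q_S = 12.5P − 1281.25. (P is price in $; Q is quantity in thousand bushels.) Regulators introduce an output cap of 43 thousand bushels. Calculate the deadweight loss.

$1783.08 thousand

In inverse form: demand P = 211 − Q, supply P = 102.5 + 0.08Q.
Competitive equilibrium: 211 − Q = 102.5 + 0.08Q → Q* = 100.463, P* = 110.537.
At Q = 43: demand price = 211 − 1·43 = 168; supply price = 102.5 + 0.08·43 = 105.94.
ΔQ = 100.463 − 43 = 57.463; wedge = 168 − 105.94 = 62.06.
DWL = ½ × 57.463 × 62.06 = $1783.08 thousand.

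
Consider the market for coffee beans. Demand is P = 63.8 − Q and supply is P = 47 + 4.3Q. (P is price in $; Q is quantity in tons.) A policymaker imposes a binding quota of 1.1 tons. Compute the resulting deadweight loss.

Competitive equilibrium: 63.8 − Q = 47 + 4.3Q → Q* = 3.1698, P* = 60.6302.
At Q = 1.1: demand price = 63.8 − 1·1.1 = 62.7; supply price = 47 + 4.3·1.1 = 51.73.
ΔQ = 3.1698 − 1.1 = 2.0698; wedge = 62.7 − 51.73 = 10.97.
Welfare loss = ½ × 2.0698 × 10.97 = $11.35.

$11.35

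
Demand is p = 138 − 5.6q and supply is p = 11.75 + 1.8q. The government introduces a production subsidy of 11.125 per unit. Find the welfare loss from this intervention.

Competitive equilibrium: 138 − 5.6q = 11.75 + 1.8q → q* = 17.0608, p* = 42.4595.
The subsidy lowers effective supply by 11.125: p = 0.625 + 1.8q.
New quantity: 138 − 5.6q = 0.625 + 1.8q → q' = 18.5642.
Overproduction Δq = 18.5642 − 17.0608 = 1.5034; wedge = subsidy = 11.125.
Welfare loss = ½ × 1.5034 × 11.125 = 8.36.

8.36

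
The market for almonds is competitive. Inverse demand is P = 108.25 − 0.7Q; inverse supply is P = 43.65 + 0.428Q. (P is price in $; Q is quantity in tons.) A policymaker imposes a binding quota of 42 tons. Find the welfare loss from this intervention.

$131.50

Competitive equilibrium: 108.25 − 0.7Q = 43.65 + 0.428Q → Q* = 57.2695, P* = 68.1613.
At Q = 42: demand price = 108.25 − 0.7·42 = 78.85; supply price = 43.65 + 0.428·42 = 61.626.
ΔQ = 57.2695 − 42 = 15.2695; wedge = 78.85 − 61.626 = 17.224.
DWL = ½ × 15.2695 × 17.224 = $131.50.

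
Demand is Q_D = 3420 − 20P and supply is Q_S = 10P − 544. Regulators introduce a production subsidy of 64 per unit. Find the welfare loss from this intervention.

13653.33

In inverse form: demand P = 171 − 0.05Q, supply P = 54.4 + 0.1Q.
Competitive equilibrium: 171 − 0.05Q = 54.4 + 0.1Q → Q* = 777.3333, P* = 132.1333.
The subsidy lowers effective supply by 64: P = 0.1Q − 9.6.
New quantity: 171 − 0.05Q = 0.1Q − 9.6 → Q' = 1204.
Overproduction ΔQ = 1204 − 777.3333 = 426.6667; wedge = subsidy = 64.
DWL = ½ × 426.6667 × 64 = 13653.33.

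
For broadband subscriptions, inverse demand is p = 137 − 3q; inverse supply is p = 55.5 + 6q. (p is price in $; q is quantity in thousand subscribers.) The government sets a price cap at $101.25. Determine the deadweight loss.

$9.21 thousand

Competitive equilibrium: 137 − 3q = 55.5 + 6q → q* = 9.0556, p* = 109.8333.
At the ceiling p = 101.25, quantity supplied = (101.25 − 55.5)/6 = 7.625.
Willingness to pay at q' = 7.625: 137 − 3·7.625 = 114.125.
Δq = 9.0556 − 7.625 = 1.4306; wedge = 114.125 − 101.25 = 12.875.
Welfare loss = ½ × 1.4306 × 12.875 = $9.21 thousand.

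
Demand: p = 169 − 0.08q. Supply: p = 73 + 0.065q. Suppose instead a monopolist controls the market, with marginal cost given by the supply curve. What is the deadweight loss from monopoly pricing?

Competitive equilibrium: 169 − 0.08q = 73 + 0.065q → q* = 662.06897, p* = 116.03448.
Marginal revenue: MR = 169 − 0.16q. Set MR = MC: 169 − 0.16q = 73 + 0.065q → q_m = 426.66667.
Price p_m = 169 − 0.08·426.66667 = 134.86667; MC(q_m) = 73 + 0.065·426.66667 = 100.73333.
Competitive q* = 662.06897, so Δq = 235.4023; wedge = 134.86667 − 100.73333 = 34.13334.
DWL = ½ × 235.4023 × 34.13334 = 4017.53.

4017.53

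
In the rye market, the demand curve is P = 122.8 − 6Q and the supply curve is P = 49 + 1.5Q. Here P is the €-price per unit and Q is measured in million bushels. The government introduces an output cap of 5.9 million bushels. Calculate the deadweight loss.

€58.21 million

Competitive equilibrium: 122.8 − 6Q = 49 + 1.5Q → Q* = 9.84, P* = 63.76.
At Q = 5.9: demand price = 122.8 − 6·5.9 = 87.4; supply price = 49 + 1.5·5.9 = 57.85.
ΔQ = 9.84 − 5.9 = 3.94; wedge = 87.4 − 57.85 = 29.55.
Deadweight loss = ½ × 3.94 × 29.55 = €58.21 million.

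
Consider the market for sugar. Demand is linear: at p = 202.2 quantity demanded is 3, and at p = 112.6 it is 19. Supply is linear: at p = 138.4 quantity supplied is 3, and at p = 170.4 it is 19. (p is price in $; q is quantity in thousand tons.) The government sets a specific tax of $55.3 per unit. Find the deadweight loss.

Demand slope = (112.6 − 202.2)/(19 − 3) = −5.6, so p = 219 − 5.6q.
Supply slope = (170.4 − 138.4)/(19 − 3) = 2, so p = 132.4 + 2q.
Competitive equilibrium: 219 − 5.6q = 132.4 + 2q → q* = 11.3947, p* = 155.1895.
With the tax, the buyer price exceeds the seller price by 55.3: (219 − 5.6q) − (132.4 + 2q) = 55.3 → q' = 4.1184.
Δq = 11.3947 − 4.1184 = 7.2763; the wedge equals the tax, 55.3.
DWL = ½ × 7.2763 × 55.3 = $201.19 thousand.

$201.19 thousand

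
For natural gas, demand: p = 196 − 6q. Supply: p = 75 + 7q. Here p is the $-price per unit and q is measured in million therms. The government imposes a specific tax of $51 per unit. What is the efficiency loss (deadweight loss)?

$100.04 million

Competitive equilibrium: 196 − 6q = 75 + 7q → q* = 9.3077, p* = 140.1538.
With the tax, the buyer price exceeds the seller price by 51: (196 − 6q) − (75 + 7q) = 51 → q' = 5.3846.
Δq = 9.3077 − 5.3846 = 3.9231; the wedge equals the tax, 51.
Deadweight loss = ½ × 3.9231 × 51 = $100.04 million.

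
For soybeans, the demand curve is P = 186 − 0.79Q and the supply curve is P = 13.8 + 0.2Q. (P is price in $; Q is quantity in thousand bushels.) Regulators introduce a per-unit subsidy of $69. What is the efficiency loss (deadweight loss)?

$2404.55 thousand

Competitive equilibrium: 186 − 0.79Q = 13.8 + 0.2Q → Q* = 173.9394, P* = 48.5879.
The subsidy lowers effective supply by 69: P = 0.2Q − 55.2.
New quantity: 186 − 0.79Q = 0.2Q − 55.2 → Q' = 243.6364.
Overproduction ΔQ = 243.6364 − 173.9394 = 69.697; wedge = subsidy = 69.
Welfare loss = ½ × 69.697 × 69 = $2404.55 thousand.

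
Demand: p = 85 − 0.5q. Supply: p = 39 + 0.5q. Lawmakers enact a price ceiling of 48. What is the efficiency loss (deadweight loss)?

392

Competitive equilibrium: 85 − 0.5q = 39 + 0.5q → q* = 46, p* = 62.
At the ceiling p = 48, quantity supplied = (48 − 39)/0.5 = 18.
Willingness to pay at q' = 18: 85 − 0.5·18 = 76.
Δq = 46 − 18 = 28; wedge = 76 − 48 = 28.
Deadweight loss = ½ × 28 × 28 = 392.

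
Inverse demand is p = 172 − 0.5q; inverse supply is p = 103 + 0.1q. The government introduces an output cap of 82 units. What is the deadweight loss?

Competitive equilibrium: 172 − 0.5q = 103 + 0.1q → q* = 115, p* = 114.5.
At q = 82: demand price = 172 − 0.5·82 = 131; supply price = 103 + 0.1·82 = 111.2.
Δq = 115 − 82 = 33; wedge = 131 − 111.2 = 19.8.
Deadweight loss = ½ × 33 × 19.8 = 326.70.

326.70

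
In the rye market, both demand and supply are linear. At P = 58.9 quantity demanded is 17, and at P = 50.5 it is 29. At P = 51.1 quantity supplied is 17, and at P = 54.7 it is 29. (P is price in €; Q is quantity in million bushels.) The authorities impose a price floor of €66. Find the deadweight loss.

Demand slope = (50.5 − 58.9)/(29 − 17) = −0.7, so P = 70.8 − 0.7Q.
Supply slope = (54.7 − 51.1)/(29 − 17) = 0.3, so P = 46 + 0.3Q.
Competitive equilibrium: 70.8 − 0.7Q = 46 + 0.3Q → Q* = 24.8, P* = 53.44.
At the floor P = 66, quantity demanded = (70.8 − 66)/0.7 = 6.8571.
Sellers' marginal cost at Q' = 6.8571: 46 + 0.3·6.8571 = 48.0571.
ΔQ = 24.8 − 6.8571 = 17.9429; wedge = 66 − 48.0571 = 17.9429.
Deadweight loss = ½ × 17.9429 × 17.9429 = €160.97 million.

€160.97 million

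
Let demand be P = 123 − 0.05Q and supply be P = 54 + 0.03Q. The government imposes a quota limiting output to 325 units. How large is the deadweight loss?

11556.25

Competitive equilibrium: 123 − 0.05Q = 54 + 0.03Q → Q* = 862.5, P* = 79.875.
At Q = 325: demand price = 123 − 0.05·325 = 106.75; supply price = 54 + 0.03·325 = 63.75.
ΔQ = 862.5 − 325 = 537.5; wedge = 106.75 − 63.75 = 43.
The triangle = ½ × 537.5 × 43 = 11556.25.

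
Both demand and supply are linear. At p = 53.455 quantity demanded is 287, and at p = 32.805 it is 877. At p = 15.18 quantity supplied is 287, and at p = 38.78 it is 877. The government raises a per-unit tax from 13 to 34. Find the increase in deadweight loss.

Demand slope = (32.805 − 53.455)/(877 − 287) = −0.035, so p = 63.5 − 0.035q.
Supply slope = (38.78 − 15.18)/(877 − 287) = 0.04, so p = 3.7 + 0.04q.
Competitive equilibrium: 63.5 − 0.035q = 3.7 + 0.04q → q* = 797.3333, p* = 35.5933.
For a per-unit tax t: Δq = t/0.075, so DWL = ½·t·(t/0.075) = t²/0.15.
At t = 13: DWL = 1126.667. At t = 34: DWL = 7706.667.
Increase = 7706.667 − 1126.667 = 6580.

6580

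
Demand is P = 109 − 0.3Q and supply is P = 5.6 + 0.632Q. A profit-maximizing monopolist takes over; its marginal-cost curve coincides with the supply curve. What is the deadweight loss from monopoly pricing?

340.11

Competitive equilibrium: 109 − 0.3Q = 5.6 + 0.632Q → Q* = 110.9442, P* = 75.7167.
Marginal revenue: MR = 109 − 0.6Q. Set MR = MC: 109 − 0.6Q = 5.6 + 0.632Q → Q_m = 83.9286.
Price P_m = 109 − 0.3·83.9286 = 83.8214; MC(Q_m) = 5.6 + 0.632·83.9286 = 58.6429.
Competitive Q* = 110.9442, so ΔQ = 27.0156; wedge = 83.8214 − 58.6429 = 25.1785.
DWL = ½ × 27.0156 × 25.1785 = 340.11.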